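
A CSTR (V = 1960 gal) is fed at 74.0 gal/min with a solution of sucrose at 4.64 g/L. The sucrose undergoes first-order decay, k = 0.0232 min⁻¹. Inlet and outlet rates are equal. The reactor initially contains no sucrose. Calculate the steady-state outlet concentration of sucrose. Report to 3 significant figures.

V dC/dt = Q(C_in − C) − k V C.
At steady state: 0 = Q C_in − (Q + kV) C_ss, so C_ss = Q C_in/(Q + kV).
C_ss = 74.0·4.64/(74.0 + 0.0232·1960) = 343.36/119.47 = 2.8740 g/L.

2.87 g/L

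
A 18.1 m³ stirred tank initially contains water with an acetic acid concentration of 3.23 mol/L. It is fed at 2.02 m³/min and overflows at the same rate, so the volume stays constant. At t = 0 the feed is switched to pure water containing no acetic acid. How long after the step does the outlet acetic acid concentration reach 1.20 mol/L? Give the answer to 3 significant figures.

8.87 min

Species balance: V dC/dt = Q(C_in − C) ⇒ τ = V/Q = 8.9604 min.
C(t) = C_in + (C₀ − C_in) e^(−t/τ). Set C = 1.20 and solve for t:
e^(−t/τ) = (C − C_in)/(C₀ − C_in) = (1.20 − 0)/(3.23 − 0) = 0.37152
t = −τ ln(…) = 8.9604 × 0.99016 = 8.8722 min.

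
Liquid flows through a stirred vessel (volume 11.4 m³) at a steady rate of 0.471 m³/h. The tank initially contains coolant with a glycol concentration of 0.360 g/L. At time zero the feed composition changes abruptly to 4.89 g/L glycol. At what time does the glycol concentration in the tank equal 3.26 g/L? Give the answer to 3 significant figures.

24.7 h

Accumulation = in − out for the solute gives V dC/dt = Q(C_in − C), so τ = V/Q = 24.204 h.
C(t) = C_in + (C₀ − C_in) e^(−t/τ). Set C = 3.26 and solve for t:
e^(−t/τ) = (C − C_in)/(C₀ − C_in) = (3.26 − 4.89)/(0.360 − 4.89) = 0.35982
t = −τ ln(…) = 24.204 × 1.0221 = 24.740 h.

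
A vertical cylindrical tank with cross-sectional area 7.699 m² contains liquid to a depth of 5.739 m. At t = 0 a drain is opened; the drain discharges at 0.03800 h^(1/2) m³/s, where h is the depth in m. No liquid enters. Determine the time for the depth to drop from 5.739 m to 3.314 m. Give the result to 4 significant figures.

With no inflow, A dh/dt = −0.03800 √h.
Separate and integrate: 2(√h − √h₀) = −(0.03800/A) t.
t = 2A(√h₀ − √h)/0.03800 = 2·7.699·(√5.739 − √3.314)/0.03800
  = 15.3980 × (2.39562 − 1.82044) / 0.03800 = 233.070 s.

233.1 s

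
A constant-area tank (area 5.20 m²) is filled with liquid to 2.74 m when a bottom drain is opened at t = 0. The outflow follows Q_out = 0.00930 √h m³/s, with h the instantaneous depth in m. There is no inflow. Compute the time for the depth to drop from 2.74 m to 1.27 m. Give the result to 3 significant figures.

591 s

Unsteady balance on liquid volume: A dh/dt = −0.00930 √h.
∫ h^(−1/2) dh = −(0.00930/A) ∫ dt, giving 2√h = 2√h₀ − (0.00930/A) t.
t = 2A(√h₀ − √h)/0.00930 = 2·5.20·(√2.74 − √1.27)/0.00930
  = 10.400 × (1.6553 − 1.1269) / 0.00930 = 590.84 s.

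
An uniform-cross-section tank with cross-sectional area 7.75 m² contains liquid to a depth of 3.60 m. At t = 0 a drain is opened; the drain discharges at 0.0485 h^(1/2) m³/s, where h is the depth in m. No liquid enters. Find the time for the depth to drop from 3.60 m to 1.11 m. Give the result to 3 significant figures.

270 s

A dh/dt = −Q_out = −0.0485 √h.
∫ h^(−1/2) dh = −(0.0485/A) ∫ dt, giving 2√h = 2√h₀ − (0.0485/A) t.
t = 2A(√h₀ − √h)/0.0485 = 2·7.75·(√3.60 − √1.11)/0.0485
  = 15.500 × (1.8974 − 1.0536) / 0.0485 = 269.67 s.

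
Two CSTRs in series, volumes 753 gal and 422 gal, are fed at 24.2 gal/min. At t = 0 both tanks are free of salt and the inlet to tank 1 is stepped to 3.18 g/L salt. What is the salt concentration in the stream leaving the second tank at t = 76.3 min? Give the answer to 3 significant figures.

Species balance on tank i: dCᵢ/dt = (Cᵢ₋₁ − Cᵢ)/τᵢ with τᵢ = Vᵢ/Q.
τ₁ = 753/24.2 = 31.116 min; τ₂ = 422/24.2 = 17.438 min.
Solving the cascade with C₁(0)=C₂(0)=0 gives C₂(t) = C_in[1 − (τ₁ e^(−t/τ₁) − τ₂ e^(−t/τ₂))/(τ₁ − τ₂)].
At t = 76.3: e^(−t/τ₁) = 0.086109, e^(−t/τ₂) = 0.012582.
C₂ = 3.18·[1 − (31.116·0.086109 − 17.438·0.012582)/(13.678)] = 3.18·0.82015 = 2.6081 g/L.

2.61 g/L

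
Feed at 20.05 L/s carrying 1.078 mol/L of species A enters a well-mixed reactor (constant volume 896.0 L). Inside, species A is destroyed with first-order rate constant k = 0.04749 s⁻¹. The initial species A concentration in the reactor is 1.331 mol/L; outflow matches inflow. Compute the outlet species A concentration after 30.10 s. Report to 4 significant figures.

0.4656 mol/L

Species balance: V dC/dt = Q C_in − Q C − k V C.
This is linear with rate a = Q/V + k = 0.0698672 s⁻¹.
C_ss = Q C_in/(Q + kV) = 0.345264 mol/L; C(t) = C_ss + (C₀ − C_ss) e^(−a t).
C(30.10) = 0.345264 + (0.985736)·e^(−0.0698672·30.10) = 0.345264 + (0.985736)·0.122089 = 0.465612 mol/L.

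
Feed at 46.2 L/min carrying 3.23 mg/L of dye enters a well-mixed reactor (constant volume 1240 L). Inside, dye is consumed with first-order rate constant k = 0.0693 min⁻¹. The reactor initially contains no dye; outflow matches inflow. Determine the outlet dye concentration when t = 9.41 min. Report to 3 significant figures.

0.715 mg/L

Species balance: V dC/dt = Q C_in − Q C − k V C.
This is linear with rate a = Q/V + k = 0.10656 min⁻¹.
C_ss = Q C_in/(Q + kV) = 1.1294 mg/L; C(t) = C_ss + (C₀ − C_ss) e^(−a t).
C(9.41) = 1.1294 + (-1.1294)·e^(−0.10656·9.41) = 1.1294 + (-1.1294)·0.36688 = 0.71502 mg/L.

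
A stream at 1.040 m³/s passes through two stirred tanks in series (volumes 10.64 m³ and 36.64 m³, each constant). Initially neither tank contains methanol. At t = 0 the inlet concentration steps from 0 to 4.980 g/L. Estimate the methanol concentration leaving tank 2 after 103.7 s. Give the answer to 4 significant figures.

4.610 g/L

Each tank obeys Vᵢ dCᵢ/dt = Q(Cᵢ₋₁ − Cᵢ), so τᵢ = Vᵢ/Q.
τ₁ = 10.64/1.040 = 10.2308 s; τ₂ = 36.64/1.040 = 35.2308 s.
Solving the cascade with C₁(0)=C₂(0)=0 gives C₂(t) = C_in[1 − (τ₁ e^(−t/τ₁) − τ₂ e^(−t/τ₂))/(τ₁ − τ₂)].
At t = 103.7: e^(−t/τ₁) = 3.96234e-05, e^(−t/τ₂) = 0.0526837.
C₂ = 4.980·[1 − (10.2308·3.96234e-05 − 35.2308·0.0526837)/(-25.0000)] = 4.980·0.925773 = 4.61035 g/L.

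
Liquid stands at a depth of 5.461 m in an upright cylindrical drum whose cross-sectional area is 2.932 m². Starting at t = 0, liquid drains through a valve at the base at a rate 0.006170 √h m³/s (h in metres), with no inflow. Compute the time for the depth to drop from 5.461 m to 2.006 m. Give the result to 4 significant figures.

With no inflow, A dh/dt = −0.006170 √h.
∫ h^(−1/2) dh = −(0.006170/A) ∫ dt, giving 2√h = 2√h₀ − (0.006170/A) t.
t = 2A(√h₀ − √h)/0.006170 = 2·2.932·(√5.461 − √2.006)/0.006170
  = 5.86400 × (2.33688 − 1.41633) / 0.006170 = 874.891 s.

874.9 s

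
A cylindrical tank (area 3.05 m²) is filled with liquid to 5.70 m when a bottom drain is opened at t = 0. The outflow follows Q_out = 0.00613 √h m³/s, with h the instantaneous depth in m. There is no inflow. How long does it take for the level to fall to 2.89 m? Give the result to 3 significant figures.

684 s

A dh/dt = −Q_out = −0.00613 √h.
This is separable: 2 d(√h)/dt = −0.00613/A, so √h = √h₀ − (0.00613/(2A)) t.
t = 2A(√h₀ − √h)/0.00613 = 2·3.05·(√5.70 − √2.89)/0.00613
  = 6.1000 × (2.3875 − 1.7000) / 0.00613 = 684.10 s.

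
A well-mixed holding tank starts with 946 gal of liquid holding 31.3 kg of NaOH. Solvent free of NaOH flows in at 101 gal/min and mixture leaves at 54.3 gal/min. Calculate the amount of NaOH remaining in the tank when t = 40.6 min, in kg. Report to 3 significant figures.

8.71 kg

Let m(t) be the amount of NaOH. Volume: V(t) = V₀ + (Q_in − Q_out) t = 946 + 46.700 t; V(40.6) = 2842.0 gal.
Solute balance: dm/dt = 0 − Q_out C = −Q_out m/V(t).
dm/m = −Q_out dt/(V₀ + 46.700 t); integrating gives ln(m/m₀) = −(Q_out/(Q_in−Q_out)) ln(V/V₀).
m = m₀ (V₀/V)^(Q_out/(Q_in−Q_out)) = 31.3 × (946/2842.0)^(1.1627) = 8.7109 kg.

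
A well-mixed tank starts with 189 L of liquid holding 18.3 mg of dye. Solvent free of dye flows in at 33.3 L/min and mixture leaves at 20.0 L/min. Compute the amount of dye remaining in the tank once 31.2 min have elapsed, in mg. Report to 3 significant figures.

3.19 mg

Total volume: dV/dt = Q_in − Q_out = 13.300 L/min, so V(t) = 189 + 13.300 t and V(31.2) = 603.96 L.
No dye enters, so dm/dt = −Q_out · (m/V).
Separate: dm/m = −Q_out dt/V(t) ⇒ ln(m/m₀) = −(Q_out/(Q_in−Q_out)) ln(V/V₀).
m = m₀ (V₀/V)^(Q_out/(Q_in−Q_out)) = 18.3 × (189/603.96)^(1.5038) = 3.1896 mg.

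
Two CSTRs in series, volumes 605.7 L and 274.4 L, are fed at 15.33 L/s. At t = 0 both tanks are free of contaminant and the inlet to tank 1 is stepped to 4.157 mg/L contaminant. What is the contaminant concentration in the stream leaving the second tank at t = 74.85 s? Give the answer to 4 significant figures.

3.066 mg/L

Time constants: τᵢ = Vᵢ/Q for each well-mixed tank.
τ₁ = 605.7/15.33 = 39.5108 s; τ₂ = 274.4/15.33 = 17.8995 s.
Solving the cascade with C₁(0)=C₂(0)=0 gives C₂(t) = C_in[1 − (τ₁ e^(−t/τ₁) − τ₂ e^(−t/τ₂))/(τ₁ − τ₂)].
At t = 74.85: e^(−t/τ₁) = 0.150405, e^(−t/τ₂) = 0.0152730.
C₂ = 4.157·[1 − (39.5108·0.150405 − 17.8995·0.0152730)/(21.6112)] = 4.157·0.737671 = 3.06650 mg/L.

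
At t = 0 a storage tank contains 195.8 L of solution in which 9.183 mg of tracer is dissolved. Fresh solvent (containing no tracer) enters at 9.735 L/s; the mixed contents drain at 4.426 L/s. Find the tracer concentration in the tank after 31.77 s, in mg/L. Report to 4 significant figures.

Let m(t) be the amount of tracer. Volume: V(t) = V₀ + (Q_in − Q_out) t = 195.8 + 5.30900 t; V(31.77) = 364.467 L.
Solute balance: dm/dt = 0 − Q_out C = −Q_out m/V(t).
dm/m = −Q_out dt/(V₀ + 5.30900 t); integrating gives ln(m/m₀) = −(Q_out/(Q_in−Q_out)) ln(V/V₀).
m = m₀ (V₀/V)^(Q_out/(Q_in−Q_out)) = 9.183 × (195.8/364.467)^(0.833679) = 5.47041 mg.
C = m/V = 5.47041/364.467 = 0.0150094 mg/L.

0.01501 mg/L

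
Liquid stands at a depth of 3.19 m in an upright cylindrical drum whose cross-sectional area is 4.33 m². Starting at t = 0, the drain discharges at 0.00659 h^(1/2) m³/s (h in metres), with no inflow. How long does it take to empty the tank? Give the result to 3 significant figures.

2350 s

Volume balance on the tank: A dh/dt = −0.00659 √h.
This is separable: 2 d(√h)/dt = −0.00659/A, so √h = √h₀ − (0.00659/(2A)) t.
Tank is empty when √h = 0: t_empty = 2A√h₀/0.00659.
t_empty = 2·4.33·√3.19/0.00659 = 8.6600·1.7861/0.00659 = 2347.1 s.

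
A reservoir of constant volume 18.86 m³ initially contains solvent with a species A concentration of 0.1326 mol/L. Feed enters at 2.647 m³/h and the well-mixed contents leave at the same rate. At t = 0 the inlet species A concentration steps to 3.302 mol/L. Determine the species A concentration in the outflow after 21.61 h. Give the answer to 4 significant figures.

3.149 mol/L

Species balance on the tank: V dC/dt = Q(C_in − C).
Rewrite as dC/dt + C/τ = C_in/τ, τ = V/Q = 7.12505 h.
This is linear first-order; C(t) = C_in + (C₀ − C_in) e^(−t/τ).
C(21.61) = 3.302 + (0.1326 − 3.302)·e^(−21.61/7.12505) = 3.302 + (-3.16940)·0.0481727 = 3.14932 mol/L.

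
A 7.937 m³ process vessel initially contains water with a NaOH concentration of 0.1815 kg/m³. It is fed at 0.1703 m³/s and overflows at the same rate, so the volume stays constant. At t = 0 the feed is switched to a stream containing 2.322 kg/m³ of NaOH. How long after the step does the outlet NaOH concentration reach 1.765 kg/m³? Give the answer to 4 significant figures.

62.74 s

Species balance: V dC/dt = Q(C_in − C) ⇒ τ = V/Q = 46.6060 s.
C(t) = C_in + (C₀ − C_in) e^(−t/τ). Set C = 1.765 and solve for t:
e^(−t/τ) = (C − C_in)/(C₀ − C_in) = (1.765 − 2.322)/(0.1815 − 2.322) = 0.260220
t = −τ ln(…) = 46.6060 × 1.34623 = 62.7424 s.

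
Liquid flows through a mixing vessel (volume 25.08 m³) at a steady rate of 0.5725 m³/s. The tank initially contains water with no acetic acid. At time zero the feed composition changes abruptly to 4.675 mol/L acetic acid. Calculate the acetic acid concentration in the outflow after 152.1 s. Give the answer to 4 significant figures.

Transient balance on the dissolved component: V dC/dt = Q(C_in − C).
Time constant τ = V/Q = 25.08/0.5725 = 43.8079 s.
Integrating: C(t) = C_in + (C₀ − C_in) e^(−t/τ).
C(152.1) = 4.675 + (0 − 4.675)·e^(−152.1/43.8079) = 4.675 + (-4.67500)·0.0310555 = 4.52982 mol/L.

4.530 mol/L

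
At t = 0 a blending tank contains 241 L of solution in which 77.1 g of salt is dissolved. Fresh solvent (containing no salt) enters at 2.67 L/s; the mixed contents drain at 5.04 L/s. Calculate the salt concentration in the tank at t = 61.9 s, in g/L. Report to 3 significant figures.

0.111 g/L

Let m(t) be the amount of salt. Volume: V(t) = V₀ + (Q_in − Q_out) t = 241 − 2.3700 t; V(61.9) = 94.297 L.
Species balance (pure solvent in): dm/dt = −Q_out · m/V(t).
Separate: dm/m = −Q_out dt/V(t) ⇒ ln(m/m₀) = −(Q_out/(Q_in−Q_out)) ln(V/V₀).
m = m₀ (V₀/V)^(Q_out/(Q_in−Q_out)) = 77.1 × (241/94.297)^(-2.1266) = 10.482 g.
C = m/V = 10.482/94.297 = 0.11116 g/L.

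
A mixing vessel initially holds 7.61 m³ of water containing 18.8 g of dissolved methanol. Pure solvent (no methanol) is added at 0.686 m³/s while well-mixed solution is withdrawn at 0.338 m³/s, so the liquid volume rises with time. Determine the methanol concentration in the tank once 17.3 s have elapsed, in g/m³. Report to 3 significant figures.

Let m(t) be the amount of methanol. Volume: V(t) = V₀ + (Q_in − Q_out) t = 7.61 + 0.34800 t; V(17.3) = 13.630 m³.
Species balance (pure solvent in): dm/dt = −Q_out · m/V(t).
dm/m = −Q_out dt/(V₀ + 0.34800 t); integrating gives ln(m/m₀) = −(Q_out/(Q_in−Q_out)) ln(V/V₀).
m = m₀ (V₀/V)^(Q_out/(Q_in−Q_out)) = 18.8 × (7.61/13.630)^(0.97126) = 10.674 g.
C = m/V = 10.674/13.630 = 0.78307 g/m³.

0.783 g/m³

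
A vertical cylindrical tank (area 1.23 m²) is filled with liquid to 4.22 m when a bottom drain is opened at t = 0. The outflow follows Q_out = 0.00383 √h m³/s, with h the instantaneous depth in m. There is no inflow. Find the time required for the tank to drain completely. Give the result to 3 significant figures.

With no inflow, A dh/dt = −0.00383 √h.
This is separable: 2 d(√h)/dt = −0.00383/A, so √h = √h₀ − (0.00383/(2A)) t.
Set h = 0: 2√h₀ = (0.00383/A) t_empty ⇒ t_empty = 2A√h₀/0.00383.
t_empty = 2·1.23·√4.22/0.00383 = 2.4600·2.0543/0.00383 = 1319.4 s.

1320 s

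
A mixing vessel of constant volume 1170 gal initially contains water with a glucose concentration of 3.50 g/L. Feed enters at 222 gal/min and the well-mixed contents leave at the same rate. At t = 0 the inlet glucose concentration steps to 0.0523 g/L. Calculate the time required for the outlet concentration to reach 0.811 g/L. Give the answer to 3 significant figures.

Transient balance on the dissolved component: V dC/dt = Q(C_in − C), so τ = V/Q = 5.2703 min.
C(t) = C_in + (C₀ − C_in) e^(−t/τ). Set C = 0.811 and solve for t:
e^(−t/τ) = (C − C_in)/(C₀ − C_in) = (0.811 − 0.0523)/(3.50 − 0.0523) = 0.22006
t = −τ ln(…) = 5.2703 × 1.5139 = 7.9784 min.

7.98 min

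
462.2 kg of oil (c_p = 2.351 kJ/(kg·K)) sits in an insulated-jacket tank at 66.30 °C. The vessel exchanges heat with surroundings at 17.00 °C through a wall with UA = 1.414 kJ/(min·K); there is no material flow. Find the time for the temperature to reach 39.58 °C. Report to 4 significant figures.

600.1 min

Energy balance: M c_p dT/dt = −UA(T − T_amb).
τ = M c_p/UA = 768.481 min; T_ss = T_amb = 17.0000 °C.
T(t) = T_ss + (T₀ − T_ss)e^(−t/τ); set T = 39.58:
t = −τ ln[(T − T_ss)/(T₀ − T_ss)] = −768.481 · ln(0.458012) = 600.076 min.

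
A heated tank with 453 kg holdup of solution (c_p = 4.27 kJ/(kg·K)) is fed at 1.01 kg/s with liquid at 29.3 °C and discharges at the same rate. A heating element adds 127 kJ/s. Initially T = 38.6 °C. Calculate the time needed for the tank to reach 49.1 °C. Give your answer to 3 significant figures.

Energy balance: M c_p dT/dt = ṁ c_p (T_in − T) + 127.
τ = M/ṁ = 448.51 s; T_ss = T_in + Q̇/(ṁ c_p) = 58.748 °C.
T(t) = T_ss + (T₀ − T_ss) e^(−t/τ). Set T = 49.1:
e^(−t/τ) = (49.1 − 58.748)/(38.6 − 58.748) = 0.47885
t = −448.51 · ln(0.47885) = 330.27 s.

330 s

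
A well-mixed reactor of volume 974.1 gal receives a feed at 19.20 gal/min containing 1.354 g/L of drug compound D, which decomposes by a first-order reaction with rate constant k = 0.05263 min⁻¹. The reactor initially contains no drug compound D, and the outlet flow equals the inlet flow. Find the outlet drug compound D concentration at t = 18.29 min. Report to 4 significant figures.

0.2707 g/L

Species balance: V dC/dt = Q C_in − Q C − k V C.
This is linear with rate a = Q/V + k = 0.0723405 min⁻¹.
C_ss = Q C_in/(Q + kV) = 0.368922 g/L; C(t) = C_ss + (C₀ − C_ss) e^(−a t).
C(18.29) = 0.368922 + (-0.368922)·e^(−0.0723405·18.29) = 0.368922 + (-0.368922)·0.266306 = 0.270676 g/L.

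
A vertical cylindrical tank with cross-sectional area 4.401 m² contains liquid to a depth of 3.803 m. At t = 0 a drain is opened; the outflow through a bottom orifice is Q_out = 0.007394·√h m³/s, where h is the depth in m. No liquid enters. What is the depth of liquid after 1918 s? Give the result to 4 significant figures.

With no inflow, A dh/dt = −0.007394 √h.
∫ h^(−1/2) dh = −(0.007394/A) ∫ dt, giving 2√h = 2√h₀ − (0.007394/A) t.
√h = √3.803 − 0.007394·1918/(2·4.401) = 1.95013 − 1.61119 = 0.338938.
h = 0.338938² = 0.114879 m.

0.1149 m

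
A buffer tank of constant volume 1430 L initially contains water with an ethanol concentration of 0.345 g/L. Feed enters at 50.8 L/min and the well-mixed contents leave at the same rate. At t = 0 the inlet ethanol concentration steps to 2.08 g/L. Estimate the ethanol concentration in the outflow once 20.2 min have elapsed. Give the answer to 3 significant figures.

Unsteady species balance (constant V, well mixed): V dC/dt = Q(C_in − C).
So dC/dt = (C_in − C)/τ with τ = V/Q = 1430/50.8 = 28.150 min.
Integrating: C(t) = C_in + (C₀ − C_in) e^(−t/τ).
C(20.2) = 2.08 + (0.345 − 2.08)·e^(−20.2/28.150) = 2.08 + (-1.7350)·0.48792 = 1.2335 g/L.

1.23 g/L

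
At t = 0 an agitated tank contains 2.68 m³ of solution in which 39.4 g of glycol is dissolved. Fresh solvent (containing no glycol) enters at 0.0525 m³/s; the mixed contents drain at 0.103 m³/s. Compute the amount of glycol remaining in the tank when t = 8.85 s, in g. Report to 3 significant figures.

Let m(t) be the amount of glycol. Volume: V(t) = V₀ + (Q_in − Q_out) t = 2.68 − 0.050500 t; V(8.85) = 2.2331 m³.
Species balance (pure solvent in): dm/dt = −Q_out · m/V(t).
dm/m = −Q_out dt/(V₀ − 0.050500 t); integrating gives ln(m/m₀) = −(Q_out/(Q_in−Q_out)) ln(V/V₀).
m = m₀ (V₀/V)^(Q_out/(Q_in−Q_out)) = 39.4 × (2.68/2.2331)^(-2.0396) = 27.158 g.

27.2 g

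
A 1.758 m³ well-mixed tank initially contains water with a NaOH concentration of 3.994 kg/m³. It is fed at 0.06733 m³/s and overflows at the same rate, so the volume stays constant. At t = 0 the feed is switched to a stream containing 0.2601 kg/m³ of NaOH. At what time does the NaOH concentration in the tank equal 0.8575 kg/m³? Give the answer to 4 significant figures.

Species balance: V dC/dt = Q(C_in − C) ⇒ τ = V/Q = 26.1102 s.
C(t) = C_in + (C₀ − C_in) e^(−t/τ). Set C = 0.8575 and solve for t:
e^(−t/τ) = (C − C_in)/(C₀ − C_in) = (0.8575 − 0.2601)/(3.994 − 0.2601) = 0.159994
t = −τ ln(…) = 26.1102 × 1.83262 = 47.8501 s.

47.85 s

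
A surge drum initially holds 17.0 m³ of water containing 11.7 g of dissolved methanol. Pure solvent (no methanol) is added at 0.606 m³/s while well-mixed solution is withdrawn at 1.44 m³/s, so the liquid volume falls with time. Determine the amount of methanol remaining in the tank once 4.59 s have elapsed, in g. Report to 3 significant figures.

7.53 g

Let m(t) be the amount of methanol. Volume: V(t) = V₀ + (Q_in − Q_out) t = 17.0 − 0.83400 t; V(4.59) = 13.172 m³.
No methanol enters, so dm/dt = −Q_out · (m/V).
dm/m = −Q_out dt/(V₀ − 0.83400 t); integrating gives ln(m/m₀) = −(Q_out/(Q_in−Q_out)) ln(V/V₀).
m = m₀ (V₀/V)^(Q_out/(Q_in−Q_out)) = 11.7 × (17.0/13.172)^(-1.7266) = 7.5314 g.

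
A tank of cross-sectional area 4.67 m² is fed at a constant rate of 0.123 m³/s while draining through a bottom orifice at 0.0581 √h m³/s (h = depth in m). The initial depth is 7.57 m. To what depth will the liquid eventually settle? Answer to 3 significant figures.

4.48 m

A dh/dt = Q_in − 0.0581 √h. Steady state requires inflow = outflow:
Q_in = 0.0581 √h_ss ⇒ √h_ss = 0.123/0.0581 = 2.1170.
h_ss = 2.1170² = 4.4819 m. (Since h₀ = 7.57 m > h_ss, the level will fall toward this value.)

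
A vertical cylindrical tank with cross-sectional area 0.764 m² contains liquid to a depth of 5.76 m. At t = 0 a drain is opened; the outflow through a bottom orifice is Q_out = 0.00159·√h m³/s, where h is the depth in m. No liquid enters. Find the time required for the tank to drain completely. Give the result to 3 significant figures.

With no inflow, A dh/dt = −0.00159 √h.
This is separable: 2 d(√h)/dt = −0.00159/A, so √h = √h₀ − (0.00159/(2A)) t.
Set h = 0: 2√h₀ = (0.00159/A) t_empty ⇒ t_empty = 2A√h₀/0.00159.
t_empty = 2·0.764·√5.76/0.00159 = 1.5280·2.4000/0.00159 = 2306.4 s.

2310 s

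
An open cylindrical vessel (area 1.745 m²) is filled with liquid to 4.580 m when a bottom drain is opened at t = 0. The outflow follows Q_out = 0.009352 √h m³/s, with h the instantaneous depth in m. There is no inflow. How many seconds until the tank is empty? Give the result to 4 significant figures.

With no inflow, A dh/dt = −0.009352 √h.
∫ h^(−1/2) dh = −(0.009352/A) ∫ dt, giving 2√h = 2√h₀ − (0.009352/A) t.
Tank is empty when √h = 0: t_empty = 2A√h₀/0.009352.
t_empty = 2·1.745·√4.580/0.009352 = 3.49000·2.14009/0.009352 = 798.645 s.

798.6 s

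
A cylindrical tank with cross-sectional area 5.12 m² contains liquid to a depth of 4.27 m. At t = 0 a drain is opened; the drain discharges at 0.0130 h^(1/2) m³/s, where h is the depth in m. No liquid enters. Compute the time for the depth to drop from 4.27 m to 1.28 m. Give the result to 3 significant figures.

A dh/dt = −Q_out = −0.0130 √h.
∫ h^(−1/2) dh = −(0.0130/A) ∫ dt, giving 2√h = 2√h₀ − (0.0130/A) t.
t = 2A(√h₀ − √h)/0.0130 = 2·5.12·(√4.27 − √1.28)/0.0130
  = 10.240 × (2.0664 − 1.1314) / 0.0130 = 736.51 s.

737 s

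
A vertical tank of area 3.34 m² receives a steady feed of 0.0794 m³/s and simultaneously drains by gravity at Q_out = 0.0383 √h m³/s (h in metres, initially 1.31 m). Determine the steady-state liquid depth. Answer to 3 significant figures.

A dh/dt = Q_in − 0.0383 √h. Steady state requires inflow = outflow:
Q_in = 0.0383 √h_ss ⇒ √h_ss = 0.0794/0.0383 = 2.0731.
h_ss = 2.0731² = 4.2978 m. (Since h₀ = 1.31 m < h_ss, the level will rise toward this value.)

4.30 m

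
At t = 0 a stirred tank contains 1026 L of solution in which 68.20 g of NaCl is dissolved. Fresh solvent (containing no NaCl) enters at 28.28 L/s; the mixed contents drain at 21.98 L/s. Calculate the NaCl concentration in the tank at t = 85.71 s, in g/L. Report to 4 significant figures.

Let m(t) be the amount of NaCl. Volume: V(t) = V₀ + (Q_in − Q_out) t = 1026 + 6.30000 t; V(85.71) = 1565.97 L.
No NaCl enters, so dm/dt = −Q_out · (m/V).
Separate: dm/m = −Q_out dt/V(t) ⇒ ln(m/m₀) = −(Q_out/(Q_in−Q_out)) ln(V/V₀).
m = m₀ (V₀/V)^(Q_out/(Q_in−Q_out)) = 68.20 × (1026/1565.97)^(3.48889) = 15.5990 g.
C = m/V = 15.5990/1565.97 = 0.00996119 g/L.

0.009961 g/L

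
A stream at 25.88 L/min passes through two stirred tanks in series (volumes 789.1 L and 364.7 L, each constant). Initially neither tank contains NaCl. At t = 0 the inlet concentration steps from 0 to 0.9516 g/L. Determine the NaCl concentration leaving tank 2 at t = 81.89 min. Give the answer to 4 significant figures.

0.8334 g/L

Each tank obeys Vᵢ dCᵢ/dt = Q(Cᵢ₋₁ − Cᵢ), so τᵢ = Vᵢ/Q.
τ₁ = 789.1/25.88 = 30.4907 min; τ₂ = 364.7/25.88 = 14.0920 min.
Tank 1: C₁ = C_in(1 − e^(−t/τ₁)). Tank 2 (τ₁ ≠ τ₂): C₂ = C_in[1 − (τ₁ e^(−t/τ₁) − τ₂ e^(−t/τ₂))/(τ₁ − τ₂)].
At t = 81.89: e^(−t/τ₁) = 0.0681711, e^(−t/τ₂) = 0.00299409.
C₂ = 0.9516·[1 − (30.4907·0.0681711 − 14.0920·0.00299409)/(16.3988)] = 0.9516·0.875820 = 0.833431 g/L.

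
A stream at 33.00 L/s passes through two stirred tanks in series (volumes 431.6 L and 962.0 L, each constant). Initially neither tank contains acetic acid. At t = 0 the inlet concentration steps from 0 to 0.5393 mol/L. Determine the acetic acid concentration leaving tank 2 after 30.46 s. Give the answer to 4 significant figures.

0.2380 mol/L

Each tank obeys Vᵢ dCᵢ/dt = Q(Cᵢ₋₁ − Cᵢ), so τᵢ = Vᵢ/Q.
τ₁ = 431.6/33.00 = 13.0788 s; τ₂ = 962.0/33.00 = 29.1515 s.
Solving the cascade with C₁(0)=C₂(0)=0 gives C₂(t) = C_in[1 − (τ₁ e^(−t/τ₁) − τ₂ e^(−t/τ₂))/(τ₁ − τ₂)].
At t = 30.46: e^(−t/τ₁) = 0.0973968, e^(−t/τ₂) = 0.351732.
C₂ = 0.5393·[1 − (13.0788·0.0973968 − 29.1515·0.351732)/(-16.0727)] = 0.5393·0.441309 = 0.237998 mol/L.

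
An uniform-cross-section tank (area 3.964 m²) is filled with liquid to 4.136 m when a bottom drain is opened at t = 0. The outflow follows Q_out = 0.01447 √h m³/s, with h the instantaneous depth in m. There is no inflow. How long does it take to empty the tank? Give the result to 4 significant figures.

With no inflow, A dh/dt = −0.01447 √h.
∫ h^(−1/2) dh = −(0.01447/A) ∫ dt, giving 2√h = 2√h₀ − (0.01447/A) t.
Set h = 0: 2√h₀ = (0.01447/A) t_empty ⇒ t_empty = 2A√h₀/0.01447.
t_empty = 2·3.964·√4.136/0.01447 = 7.92800·2.03372/0.01447 = 1114.26 s.

1114 s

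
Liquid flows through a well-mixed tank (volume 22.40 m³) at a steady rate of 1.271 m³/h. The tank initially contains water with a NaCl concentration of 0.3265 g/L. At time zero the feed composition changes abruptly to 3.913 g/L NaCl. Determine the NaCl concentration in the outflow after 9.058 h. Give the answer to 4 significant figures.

Unsteady species balance (constant V, well mixed): V dC/dt = Q(C_in − C).
Time constant τ = V/Q = 22.40/1.271 = 17.6239 h.
C approaches C_in exponentially: C(t) = C_in + (C₀ − C_in) e^(−t/τ).
C(9.058) = 3.913 + (0.3265 − 3.913)·e^(−9.058/17.6239) = 3.913 + (-3.58650)·0.598122 = 1.76784 g/L.

1.768 g/L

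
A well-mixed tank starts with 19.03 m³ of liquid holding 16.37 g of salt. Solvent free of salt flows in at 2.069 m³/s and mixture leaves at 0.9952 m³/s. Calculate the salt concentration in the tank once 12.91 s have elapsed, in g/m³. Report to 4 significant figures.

Let m(t) be the amount of salt. Volume: V(t) = V₀ + (Q_in − Q_out) t = 19.03 + 1.07380 t; V(12.91) = 32.8928 m³.
Species balance (pure solvent in): dm/dt = −Q_out · m/V(t).
Separate: dm/m = −Q_out dt/V(t) ⇒ ln(m/m₀) = −(Q_out/(Q_in−Q_out)) ln(V/V₀).
m = m₀ (V₀/V)^(Q_out/(Q_in−Q_out)) = 16.37 × (19.03/32.8928)^(0.926802) = 9.85788 g.
C = m/V = 9.85788/32.8928 = 0.299698 g/m³.

0.2997 g/m³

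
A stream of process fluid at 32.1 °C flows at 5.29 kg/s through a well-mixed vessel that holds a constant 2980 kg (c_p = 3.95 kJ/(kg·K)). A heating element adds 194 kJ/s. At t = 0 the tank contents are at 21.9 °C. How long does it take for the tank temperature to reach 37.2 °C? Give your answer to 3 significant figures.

First-law balance (no shaft work): M c_p dT/dt = ṁ c_p (T_in − T) + 194.
τ = M/ṁ = 563.33 s; T_ss = T_in + Q̇/(ṁ c_p) = 41.384 °C.
T(t) = T_ss + (T₀ − T_ss) e^(−t/τ). Set T = 37.2:
e^(−t/τ) = (37.2 − 41.384)/(21.9 − 41.384) = 0.21475
t = −563.33 · ln(0.21475) = 866.55 s.

867 s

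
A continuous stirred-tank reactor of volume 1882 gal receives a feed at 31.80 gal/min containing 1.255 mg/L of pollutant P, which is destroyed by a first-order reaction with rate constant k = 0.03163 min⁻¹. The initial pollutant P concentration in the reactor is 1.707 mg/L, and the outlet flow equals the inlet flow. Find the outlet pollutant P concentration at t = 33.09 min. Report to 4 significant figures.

Accumulation = in − out − consumed: V dC/dt = Q C_in − Q C − k V C.
This is linear with rate a = Q/V + k = 0.0485269 min⁻¹.
C_ss = Q C_in/(Q + kV) = 0.436987 mg/L; C(t) = C_ss + (C₀ − C_ss) e^(−a t).
C(33.09) = 0.436987 + (1.27001)·e^(−0.0485269·33.09) = 0.436987 + (1.27001)·0.200738 = 0.691927 mg/L.

0.6919 mg/L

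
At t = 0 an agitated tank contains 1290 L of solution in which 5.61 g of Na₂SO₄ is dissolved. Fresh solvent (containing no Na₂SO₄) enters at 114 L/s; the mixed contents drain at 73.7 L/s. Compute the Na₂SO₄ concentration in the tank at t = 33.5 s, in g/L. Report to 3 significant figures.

Total volume: dV/dt = Q_in − Q_out = 40.300 L/s, so V(t) = 1290 + 40.300 t and V(33.5) = 2640.1 L.
Solute balance: dm/dt = 0 − Q_out C = −Q_out m/V(t).
dm/m = −Q_out dt/(V₀ + 40.300 t); integrating gives ln(m/m₀) = −(Q_out/(Q_in−Q_out)) ln(V/V₀).
m = m₀ (V₀/V)^(Q_out/(Q_in−Q_out)) = 5.61 × (1290/2640.1)^(1.8288) = 1.5142 g.
C = m/V = 1.5142/2640.1 = 0.00057353 g/L.

0.000574 g/L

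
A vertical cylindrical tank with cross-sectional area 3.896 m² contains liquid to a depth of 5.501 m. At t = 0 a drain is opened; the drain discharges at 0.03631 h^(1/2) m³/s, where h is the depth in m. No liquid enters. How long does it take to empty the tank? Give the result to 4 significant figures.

503.3 s

A dh/dt = −Q_out = −0.03631 √h.
∫ h^(−1/2) dh = −(0.03631/A) ∫ dt, giving 2√h = 2√h₀ − (0.03631/A) t.
Set h = 0: 2√h₀ = (0.03631/A) t_empty ⇒ t_empty = 2A√h₀/0.03631.
t_empty = 2·3.896·√5.501/0.03631 = 7.79200·2.34542/0.03631 = 503.319 s.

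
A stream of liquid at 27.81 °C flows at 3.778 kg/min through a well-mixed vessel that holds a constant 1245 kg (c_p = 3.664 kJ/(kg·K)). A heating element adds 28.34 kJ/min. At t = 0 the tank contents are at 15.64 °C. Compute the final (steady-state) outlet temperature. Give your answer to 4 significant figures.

29.86 °C

M c_p dT/dt = ṁ c_p (T_in − T) + Q̇.
At steady state dT/dt = 0 ⇒ T_ss = T_in + Q̇/(ṁ c_p) = 27.81 + 28.34/(3.778·3.664) = 29.8573 °C.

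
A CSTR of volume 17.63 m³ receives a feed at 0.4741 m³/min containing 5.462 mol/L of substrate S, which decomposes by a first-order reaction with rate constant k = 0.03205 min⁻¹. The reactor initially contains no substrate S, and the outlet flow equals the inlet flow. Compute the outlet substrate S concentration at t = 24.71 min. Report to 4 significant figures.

Species balance: V dC/dt = Q C_in − Q C − k V C.
dC/dt = (Q/V) C_in − (Q/V + k) C; effective rate a = Q/V + k = 0.0268917 + 0.03205 = 0.0589417 min⁻¹.
C_ss = Q C_in/(Q + kV) = 2.49199 mol/L; C(t) = C_ss + (C₀ − C_ss) e^(−a t).
C(24.71) = 2.49199 + (-2.49199)·e^(−0.0589417·24.71) = 2.49199 + (-2.49199)·0.233063 = 1.91120 mol/L.

1.911 mol/L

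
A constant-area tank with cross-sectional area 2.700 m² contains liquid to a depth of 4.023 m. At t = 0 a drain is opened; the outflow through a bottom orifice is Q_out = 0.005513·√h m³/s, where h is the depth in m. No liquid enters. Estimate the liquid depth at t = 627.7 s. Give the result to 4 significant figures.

1.863 m

Accumulation of liquid (constant cross-section A): A dh/dt = −0.005513 √h.
Separate and integrate: 2(√h − √h₀) = −(0.005513/A) t.
√h = √4.023 − 0.005513·627.7/(2·2.700) = 2.00574 − 0.640835 = 1.36491.
h = 1.36491² = 1.86297 m.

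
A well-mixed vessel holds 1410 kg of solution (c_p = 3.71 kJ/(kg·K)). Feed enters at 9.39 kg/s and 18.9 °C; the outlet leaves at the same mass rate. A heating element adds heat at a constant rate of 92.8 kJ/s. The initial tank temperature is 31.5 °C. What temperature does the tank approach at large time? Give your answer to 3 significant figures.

21.6 °C

Energy balance: M c_p dT/dt = ṁ c_p (T_in − T) + 92.8.
At steady state dT/dt = 0 ⇒ T_ss = T_in + Q̇/(ṁ c_p) = 18.9 + 92.8/(9.39·3.71) = 21.564 °C.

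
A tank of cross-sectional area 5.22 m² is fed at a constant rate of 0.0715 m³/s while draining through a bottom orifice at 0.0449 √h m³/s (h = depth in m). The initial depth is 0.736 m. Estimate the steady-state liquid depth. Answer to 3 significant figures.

Mass balance (ρ constant): A dh/dt = Q_in − 0.0449 √h. At steady state dh/dt = 0:
Q_in = 0.0449 √h_ss ⇒ √h_ss = 0.0715/0.0449 = 1.5924.
h_ss = 1.5924² = 2.5358 m. (Since h₀ = 0.736 m < h_ss, the level will rise toward this value.)

2.54 m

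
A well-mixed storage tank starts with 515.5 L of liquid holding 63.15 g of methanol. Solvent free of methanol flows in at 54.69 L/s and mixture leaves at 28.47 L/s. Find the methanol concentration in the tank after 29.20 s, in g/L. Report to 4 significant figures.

Total volume: dV/dt = Q_in − Q_out = 26.2200 L/s, so V(t) = 515.5 + 26.2200 t and V(29.20) = 1281.12 L.
Species balance (pure solvent in): dm/dt = −Q_out · m/V(t).
Separate: dm/m = −Q_out dt/V(t) ⇒ ln(m/m₀) = −(Q_out/(Q_in−Q_out)) ln(V/V₀).
m = m₀ (V₀/V)^(Q_out/(Q_in−Q_out)) = 63.15 × (515.5/1281.12)^(1.08581) = 23.5009 g.
C = m/V = 23.5009/1281.12 = 0.0183439 g/L.

0.01834 g/L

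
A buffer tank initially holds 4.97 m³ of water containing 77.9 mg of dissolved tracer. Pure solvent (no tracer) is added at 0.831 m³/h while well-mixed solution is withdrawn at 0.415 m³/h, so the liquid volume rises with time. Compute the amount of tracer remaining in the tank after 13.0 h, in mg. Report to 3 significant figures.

Let m(t) be the amount of tracer. Volume: V(t) = V₀ + (Q_in − Q_out) t = 4.97 + 0.41600 t; V(13.0) = 10.378 m³.
Species balance (pure solvent in): dm/dt = −Q_out · m/V(t).
Separate: dm/m = −Q_out dt/V(t) ⇒ ln(m/m₀) = −(Q_out/(Q_in−Q_out)) ln(V/V₀).
m = m₀ (V₀/V)^(Q_out/(Q_in−Q_out)) = 77.9 × (4.97/10.378)^(0.99760) = 37.372 mg.

37.4 mg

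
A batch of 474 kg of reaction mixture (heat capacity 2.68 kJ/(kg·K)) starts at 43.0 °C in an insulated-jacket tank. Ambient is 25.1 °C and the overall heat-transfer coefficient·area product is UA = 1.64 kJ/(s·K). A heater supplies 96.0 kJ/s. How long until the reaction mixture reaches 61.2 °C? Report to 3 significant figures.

460 s

Energy balance: M c_p dT/dt = −UA(T − T_amb) + Q̇.
τ = M c_p/UA = 774.59 s; T_ss = T_amb + Q̇/UA = 25.1 + 96.0/1.64 = 83.637 °C.
T(t) = T_ss + (T₀ − T_ss)e^(−t/τ); set T = 61.2:
t = −τ ln[(T − T_ss)/(T₀ − T_ss)] = −774.59 · ln(0.55213) = 460.09 s.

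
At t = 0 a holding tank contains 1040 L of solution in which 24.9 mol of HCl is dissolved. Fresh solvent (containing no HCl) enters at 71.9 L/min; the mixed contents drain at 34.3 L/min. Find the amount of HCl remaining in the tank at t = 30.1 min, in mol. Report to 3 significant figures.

Let m(t) be the amount of HCl. Volume: V(t) = V₀ + (Q_in − Q_out) t = 1040 + 37.600 t; V(30.1) = 2171.8 L.
Solute balance: dm/dt = 0 − Q_out C = −Q_out m/V(t).
dm/m = −Q_out dt/(V₀ + 37.600 t); integrating gives ln(m/m₀) = −(Q_out/(Q_in−Q_out)) ln(V/V₀).
m = m₀ (V₀/V)^(Q_out/(Q_in−Q_out)) = 24.9 × (1040/2171.8)^(0.91223) = 12.720 mol.

12.7 mol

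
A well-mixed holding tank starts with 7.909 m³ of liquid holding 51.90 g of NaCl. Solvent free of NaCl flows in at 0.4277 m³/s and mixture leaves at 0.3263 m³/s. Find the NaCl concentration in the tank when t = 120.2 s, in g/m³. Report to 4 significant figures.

0.1284 g/m³

Let m(t) be the amount of NaCl. Volume: V(t) = V₀ + (Q_in − Q_out) t = 7.909 + 0.101400 t; V(120.2) = 20.0973 m³.
Solute balance: dm/dt = 0 − Q_out C = −Q_out m/V(t).
Separate: dm/m = −Q_out dt/V(t) ⇒ ln(m/m₀) = −(Q_out/(Q_in−Q_out)) ln(V/V₀).
m = m₀ (V₀/V)^(Q_out/(Q_in−Q_out)) = 51.90 × (7.909/20.0973)^(3.21795) = 2.58135 g.
C = m/V = 2.58135/20.0973 = 0.128443 g/m³.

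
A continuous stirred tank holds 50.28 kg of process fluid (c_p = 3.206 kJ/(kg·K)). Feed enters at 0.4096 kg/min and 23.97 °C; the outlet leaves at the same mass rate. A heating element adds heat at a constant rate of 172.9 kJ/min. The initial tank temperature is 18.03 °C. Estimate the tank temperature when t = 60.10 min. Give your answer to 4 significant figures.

M c_p dT/dt = ṁ c_p (T_in − T) + Q̇.
Rearrange: dT/dt = (T_ss − T)/τ with τ = M/ṁ = 122.754 min and T_ss = T_in + Q̇/(ṁ c_p) = 155.635 °C.
T approaches T_ss exponentially: T(t) = T_ss + (T₀ − T_ss) e^(−t/τ).
T(60.10) = 155.635 + (-137.605)·e^(−60.10/122.754) = 155.635 + (-137.605)·0.612873 = 71.3007 °C.

71.30 °C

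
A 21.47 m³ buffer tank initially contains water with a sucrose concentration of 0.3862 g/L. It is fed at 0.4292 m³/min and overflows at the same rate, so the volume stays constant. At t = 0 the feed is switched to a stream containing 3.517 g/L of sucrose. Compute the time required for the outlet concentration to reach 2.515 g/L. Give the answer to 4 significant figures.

56.99 min

Species balance: V dC/dt = Q(C_in − C) ⇒ τ = V/Q = 50.0233 min.
C(t) = C_in + (C₀ − C_in) e^(−t/τ). Set C = 2.515 and solve for t:
e^(−t/τ) = (C − C_in)/(C₀ − C_in) = (2.515 − 3.517)/(0.3862 − 3.517) = 0.320046
t = −τ ln(…) = 50.0233 × 1.13929 = 56.9911 min.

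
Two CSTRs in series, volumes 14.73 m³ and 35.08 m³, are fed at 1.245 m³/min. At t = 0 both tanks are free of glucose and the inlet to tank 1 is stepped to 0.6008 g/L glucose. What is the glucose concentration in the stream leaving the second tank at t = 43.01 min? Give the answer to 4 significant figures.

Time constants: τᵢ = Vᵢ/Q for each well-mixed tank.
τ₁ = 14.73/1.245 = 11.8313 min; τ₂ = 35.08/1.245 = 28.1767 min.
Solving the cascade with C₁(0)=C₂(0)=0 gives C₂(t) = C_in[1 − (τ₁ e^(−t/τ₁) − τ₂ e^(−t/τ₂))/(τ₁ − τ₂)].
At t = 43.01: e^(−t/τ₁) = 0.0263769, e^(−t/τ₂) = 0.217308.
C₂ = 0.6008·[1 − (11.8313·0.0263769 − 28.1767·0.217308)/(-16.3454)] = 0.6008·0.644489 = 0.387209 g/L.

0.3872 g/L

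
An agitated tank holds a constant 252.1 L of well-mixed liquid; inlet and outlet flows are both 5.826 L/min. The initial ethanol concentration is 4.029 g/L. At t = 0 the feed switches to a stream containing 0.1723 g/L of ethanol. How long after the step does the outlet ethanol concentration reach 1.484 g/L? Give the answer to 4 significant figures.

46.67 min

Species balance: V dC/dt = Q(C_in − C) ⇒ τ = V/Q = 43.2715 min.
C(t) = C_in + (C₀ − C_in) e^(−t/τ). Set C = 1.484 and solve for t:
e^(−t/τ) = (C − C_in)/(C₀ − C_in) = (1.484 − 0.1723)/(4.029 − 0.1723) = 0.340109
t = −τ ln(…) = 43.2715 × 1.07849 = 46.6678 min.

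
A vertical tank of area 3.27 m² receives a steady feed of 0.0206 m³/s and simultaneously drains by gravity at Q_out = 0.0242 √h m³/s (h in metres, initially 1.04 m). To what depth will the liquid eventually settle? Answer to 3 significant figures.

Mass balance (ρ constant): A dh/dt = Q_in − 0.0242 √h. At steady state dh/dt = 0:
Q_in = 0.0242 √h_ss ⇒ √h_ss = 0.0206/0.0242 = 0.85124.
h_ss = 0.85124² = 0.72461 m. (Since h₀ = 1.04 m > h_ss, the level will fall toward this value.)

0.725 m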